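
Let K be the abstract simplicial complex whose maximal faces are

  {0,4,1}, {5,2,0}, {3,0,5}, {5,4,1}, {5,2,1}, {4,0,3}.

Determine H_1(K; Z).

Take the total order 0 < 1 < 2 < 3 < 4 < 5 on the vertex set. Then K (dimension 2) consists of the simplices:

  0-simplices (6): [0], [1], [2], [3], [4], [5]
  1-simplices (12): [0,1], [0,2], [0,3], [0,4], [0,5], [1,2], [1,4], [1,5], [2,5], [3,4], [3,5], [4,5]
  2-simplices (6): [0,1,4], [0,2,5], [0,3,4], [0,3,5], [1,2,5], [1,4,5]

giving chain groups C_0 ≅ Z^6, C_1 ≅ Z^12, C_2 ≅ Z^6.

Boundary ∂_1: C_1 → C_0 is given by ∂[p,q] = [q] − [p]. For instance
  ∂[1,5] = [5] − [1].
As a 6×12 matrix over Z this has rank 5, with invariant factors (1,1,1,1,1).

The boundary map ∂_2: C_2 → C_1 sends each 2-simplex [p,q,r] to [q,r] − [p,r] + [p,q]. For instance
  ∂[0,1,4] = [1,4] − [0,4] + [0,1],
  ∂[1,4,5] = [4,5] − [1,5] + [1,4].
The 12×6 boundary matrix has rank 6 and Smith normal form diag(1,1,1,1,1,1).

From H_k ≅ ker(∂_k) / im(∂_{k+1}) we obtain:

  H_1: rank ker ∂_1 − rank ∂_2 = (12 − 5) − 6 = 1, and the invariant factors of ∂_2 are all 1, so H_1 ≅ Z.

(K is a triangulation of the cylinder S^1 x I.)

H_1 = Z.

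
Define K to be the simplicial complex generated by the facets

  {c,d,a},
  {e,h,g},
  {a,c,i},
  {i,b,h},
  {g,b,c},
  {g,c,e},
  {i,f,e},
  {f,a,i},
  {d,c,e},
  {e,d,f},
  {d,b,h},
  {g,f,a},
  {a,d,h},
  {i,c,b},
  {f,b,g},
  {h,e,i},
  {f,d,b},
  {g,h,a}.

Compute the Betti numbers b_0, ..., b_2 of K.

b_0 = 1, b_1 = 2, b_2 = 1.

Order the vertices as a < b < c < d < e < f < g < h < i. Listing each simplex with vertices in this order, K has dimension 2 with simplices:

  0-simplices (9): a, b, c, d, e, f, g, h, i
  1-simplices (27): ac, ad, af, ag, ah, ai, bc, bd, bf, bg, bh, bi, cd, ce, cg, ci, de, df, dh, ef, eg, eh, ei, fg, fi, gh, hi
  2-simplices (18): acd, aci, adh, afg, afi, agh, bcg, bci, bdf, bdh, bfg, bhi, cde, ceg, def, efi, egh, ehi

so the chain groups are C_0 ≅ Z^9, C_1 ≅ Z^27, C_2 ≅ Z^18.

Boundary ∂_1: C_1 → C_0 maps an edge to its endpoints' difference, ∂[p,q] = q − p. For instance
  ∂ad = d − a.
This gives a 9×27 integer matrix of rank 8; reducing to Smith normal form yields diagonal entries (1,1,1,1,1,1,1,1).

∂_2: C_2 → C_1 maps a triangle to the signed sum of its edges. For instance
  ∂ceg = eg − cg + ce,
  ∂afg = fg − ag + af.
This gives a 27×18 integer matrix of rank 17; reducing to Smith normal form yields diagonal entries (1,1,1,1,1,1,1,1,1,1,1,1,1,1,1,1,1).

From H_k ≅ ker(∂_k) / im(∂_{k+1}) we obtain:

  H_0: rank C_0 − rank ∂_1 = 9 − 8 = 1, and the invariant factors of ∂_1 are all 1, so H_0 ≅ Z.
  H_1: rank ker ∂_1 − rank ∂_2 = (27 − 8) − 17 = 2, and the invariant factors of ∂_2 are all 1, so H_1 ≅ Z^2.
  H_2: rank ker ∂_2 − rank ∂_3 = (18 − 17) − 0 = 1, and there is no ∂_3, so H_2 ≅ Z.

Hence the Betti numbers are b_0 = 1, b_1 = 2, b_2 = 1.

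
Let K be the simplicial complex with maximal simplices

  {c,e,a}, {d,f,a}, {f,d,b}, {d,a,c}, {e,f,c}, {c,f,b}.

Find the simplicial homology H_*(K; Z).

We work with the vertex ordering a < b < c < d < e < f. The simplices of K, each written with vertices in increasing order, are:

  0-simplices (6): a, b, c, d, e, f
  1-simplices (12): ac, ad, ae, af, bc, bd, bf, cd, ce, cf, df, ef
  2-simplices (6): acd, ace, adf, bcf, bdf, cef

giving chain groups C_0 ≅ Z^6, C_1 ≅ Z^12, C_2 ≅ Z^6.

Boundary ∂_1: C_1 → C_0 sends each edge [p,q] (with p < q) to q − p. For instance
  ∂af = f − a.
As a 6×12 matrix over Z this has rank 5, with invariant factors (1,1,1,1,1).

Boundary ∂_2: C_2 → C_1 acts by ∂[p,q,r] = [q,r] − [p,r] + [p,q]. For instance
  ∂ace = ce − ae + ac,
  ∂bcf = cf − bf + bc.
This gives a 12×6 integer matrix of rank 6; reducing to Smith normal form yields diagonal entries (1,1,1,1,1,1).

Now H_k = ker ∂_k / im ∂_{k+1}, so:

  H_0: rank C_0 − rank ∂_1 = 6 − 5 = 1, and the invariant factors of ∂_1 are all 1, so H_0 ≅ Z.
  H_1: rank ker ∂_1 − rank ∂_2 = (12 − 5) − 6 = 1, and the invariant factors of ∂_2 are all 1, so H_1 ≅ Z.
  H_2: rank ker ∂_2 − rank ∂_3 = (6 − 6) − 0 = 0, and there is no ∂_3, so H_2 ≅ 0.

H_0 = Z,  H_1 = Z,  H_2 = 0.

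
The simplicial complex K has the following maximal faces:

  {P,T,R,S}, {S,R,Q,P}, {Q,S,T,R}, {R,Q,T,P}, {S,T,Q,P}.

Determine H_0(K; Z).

H_0 ≅ Z.

Take the total order P < Q < R < S < T on the vertex set. Then K (dimension 3) consists of the simplices:

  0-simplices (5): P, Q, R, S, T
  1-simplices (10): PQ, PR, PS, PT, QR, QS, QT, RS, RT, ST
  2-simplices (10): PQR, PQS, PQT, PRS, PRT, PST, QRS, QRT, QST, RST
  3-simplices (5): PQRS, PQRT, PQST, PRST, QRST

giving chain groups C_0 ≅ Z^5, C_1 ≅ Z^10, C_2 ≅ Z^10, C_3 ≅ Z^5.

Boundary ∂_1: C_1 → C_0 is given by ∂[p,q] = [q] − [p]. For instance
  ∂RT = T − R.
The resulting 5×10 matrix has rank 4, and its Smith normal form has invariant factors (1,1,1,1).

Boundary ∂_2: C_2 → C_1 sends each 2-simplex [p,q,r] to [q,r] − [p,r] + [p,q]. For instance
  ∂PQR = QR − PR + PQ,
  ∂PRT = RT − PT + PR.
As a 10×10 matrix over Z this has rank 6, with invariant factors (1,1,1,1,1,1).

Boundary ∂_3: C_3 → C_2 sends each 3-simplex σ to the alternating sum Σ_i (−1)^i (σ with its i-th vertex removed). For instance
  ∂PQST = QST − PST + PQT − PQS,
  ∂PRST = RST − PST + PRT − PRS.
As a 10×5 matrix over Z this has rank 4, with invariant factors (1,1,1,1).

Computing H_k = (kernel of ∂_k) / (image of ∂_{k+1}):

  H_0: rank C_0 − rank ∂_1 = 5 − 4 = 1, and the invariant factors of ∂_1 are all 1, so H_0 = Z.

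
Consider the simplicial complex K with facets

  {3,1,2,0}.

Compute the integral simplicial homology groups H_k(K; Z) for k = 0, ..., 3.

We work with the vertex ordering 0 < 1 < 2 < 3. The simplices of K, each written with vertices in increasing order, are:

  0-simplices (4): [0], [1], [2], [3]
  1-simplices (6): [0,1], [0,2], [0,3], [1,2], [1,3], [2,3]
  2-simplices (4): [0,1,2], [0,1,3], [0,2,3], [1,2,3]
  3-simplices (1): [0,1,2,3]

Hence C_0 ≅ Z^4, C_1 ≅ Z^6, C_2 ≅ Z^4, C_3 ≅ Z^1.

Boundary ∂_1: C_1 → C_0 is given by ∂[p,q] = [q] − [p]. For instance
  ∂[0,2] = [2] − [0].
The resulting 4×6 matrix has rank 3, and its Smith normal form has invariant factors (1,1,1).

Boundary ∂_2: C_2 → C_1 sends each 2-simplex [p,q,r] to [q,r] − [p,r] + [p,q]. For instance
  ∂[0,2,3] = [2,3] − [0,3] + [0,2],
  ∂[0,1,3] = [1,3] − [0,3] + [0,1].
The resulting 6×4 matrix has rank 3, and its Smith normal form has invariant factors (1,1,1).

The boundary map ∂_3: C_3 → C_2 sends each 3-simplex σ to the alternating sum Σ_i (−1)^i (σ with its i-th vertex removed). For instance
  ∂[0,1,2,3] = [1,2,3] − [0,2,3] + [0,1,3] − [0,1,2].
This gives a 4×1 integer matrix of rank 1; reducing to Smith normal form yields diagonal entries (1).

Now H_k = ker ∂_k / im ∂_{k+1}, so:

  H_0: rank C_0 − rank ∂_1 = 4 − 3 = 1, and the invariant factors of ∂_1 are all 1, so H_0 ≅ Z.
  H_1: rank ker ∂_1 − rank ∂_2 = (6 − 3) − 3 = 0, and the invariant factors of ∂_2 are all 1, so H_1 ≅ 0.
  H_2: rank ker ∂_2 − rank ∂_3 = (4 − 3) − 1 = 0, and the invariant factors of ∂_3 are all 1, so H_2 ≅ 0.
  H_3: rank ker ∂_3 − rank ∂_4 = (1 − 1) − 0 = 0, and there is no ∂_4, so H_3 ≅ 0.

As a check, the Euler characteristic is 4 − 6 + 4 − 1 = 1, which agrees with 1 − 0 + 0 − 0 = 1.
(K is a triangulation of the 3-simplex.)

H_0 ≅ Z,  H_1 = 0,  H_2 = 0,  H_3 = 0.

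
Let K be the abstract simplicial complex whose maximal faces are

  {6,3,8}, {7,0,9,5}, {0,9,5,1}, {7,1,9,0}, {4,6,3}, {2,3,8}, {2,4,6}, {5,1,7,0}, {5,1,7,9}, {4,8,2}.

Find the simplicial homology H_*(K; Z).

Fix the vertex order 0 < 1 < 2 < 3 < 4 < 5 < 6 < 7 < 8 < 9 and write every simplex with vertices in increasing order. Then dim K = 3 and the simplices of K are:

  0-simplices (10): [0], [1], [2], [3], [4], [5], [6], [7], [8], [9]
  1-simplices (20): [0,1], [0,5], [0,7], [0,9], [1,5], [1,7], [1,9], [2,3], [2,4], [2,6], [2,8], [3,4], [3,6], [3,8], [4,6], [4,8], [5,7], [5,9], [6,8], [7,9]
  2-simplices (15): [0,1,5], [0,1,7], [0,1,9], [0,5,7], [0,5,9], [0,7,9], [1,5,7], [1,5,9], [1,7,9], [2,3,8], [2,4,6], [2,4,8], [3,4,6], [3,6,8], [5,7,9]
  3-simplices (5): [0,1,5,7], [0,1,5,9], [0,1,7,9], [0,5,7,9], [1,5,7,9]

so the chain groups are C_0 ≅ Z^10, C_1 ≅ Z^20, C_2 ≅ Z^15, C_3 ≅ Z^5.

Boundary ∂_1: C_1 → C_0 sends each edge [p,q] (with p < q) to q − p.
This gives a 10×20 integer matrix of rank 8; reducing to Smith normal form yields diagonal entries (1,1,1,1,1,1,1,1).

∂_2: C_2 → C_1 maps a triangle to the signed sum of its edges. For instance
  ∂[0,1,9] = [1,9] − [0,9] + [0,1],
  ∂[0,7,9] = [7,9] − [0,9] + [0,7].
As a 20×15 matrix over Z this has rank 11, with invariant factors (1,1,1,1,1,1,1,1,1,1,1).

∂_3: C_3 → C_2 sends each 3-simplex σ to the alternating sum Σ_i (−1)^i (σ with its i-th vertex removed). For instance
  ∂[0,1,5,9] = [1,5,9] − [0,5,9] + [0,1,9] − [0,1,5],
  ∂[0,1,7,9] = [1,7,9] − [0,7,9] + [0,1,9] − [0,1,7].
The 15×5 boundary matrix has rank 4 and Smith normal form diag(1,1,1,1).

Computing H_k = (kernel of ∂_k) / (image of ∂_{k+1}):

  H_0: rank C_0 − rank ∂_1 = 10 − 8 = 2, and the invariant factors of ∂_1 are all 1, so H_0 = Z^2.
  H_1: rank ker ∂_1 − rank ∂_2 = (20 − 8) − 11 = 1, and the invariant factors of ∂_2 are all 1, so H_1 = Z.
  H_2: rank ker ∂_2 − rank ∂_3 = (15 − 11) − 4 = 0, and the invariant factors of ∂_3 are all 1, so H_2 = 0.
  H_3: rank ker ∂_3 − rank ∂_4 = (5 − 4) − 0 = 1, and there is no ∂_4, so H_3 = Z.

As a check, the Euler characteristic is 10 − 20 + 15 − 5 = 0, which agrees with 2 − 1 + 0 − 1 = 0.

H_0 = Z^2,  H_1 = Z,  H_2 = 0,  H_3 = Z.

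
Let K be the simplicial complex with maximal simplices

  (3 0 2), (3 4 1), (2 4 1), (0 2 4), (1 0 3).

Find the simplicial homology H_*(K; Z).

H_0 ≅ Z,  H_1 ≅ Z,  H_2 = 0.

Order the vertices as 0 < 1 < 2 < 3 < 4. Listing each simplex with vertices in this order, K has dimension 2 with simplices:

  0-simplices (5): [0], [1], [2], [3], [4]
  1-simplices (10): [0,1], [0,2], [0,3], [0,4], [1,2], [1,3], [1,4], [2,3], [2,4], [3,4]
  2-simplices (5): [0,1,3], [0,2,3], [0,2,4], [1,2,4], [1,3,4]

giving chain groups C_0 ≅ Z^5, C_1 ≅ Z^10, C_2 ≅ Z^5.

∂_1: C_1 → C_0 maps an edge to its endpoints' difference, ∂[p,q] = q − p. For instance
  ∂[0,2] = [2] − [0].
The 5×10 boundary matrix has rank 4 and Smith normal form diag(1,1,1,1).

The boundary map ∂_2: C_2 → C_1 acts by ∂[p,q,r] = [q,r] − [p,r] + [p,q]. For instance
  ∂[1,2,4] = [2,4] − [1,4] + [1,2],
  ∂[0,2,3] = [2,3] − [0,3] + [0,2].
This gives a 10×5 integer matrix of rank 5; reducing to Smith normal form yields diagonal entries (1,1,1,1,1).

Computing H_k = (kernel of ∂_k) / (image of ∂_{k+1}):

  H_0: rank C_0 − rank ∂_1 = 5 − 4 = 1, and the invariant factors of ∂_1 are all 1, so H_0 ≅ Z.
  H_1: rank ker ∂_1 − rank ∂_2 = (10 − 4) − 5 = 1, and the invariant factors of ∂_2 are all 1, so H_1 ≅ Z.
  H_2: rank ker ∂_2 − rank ∂_3 = (5 − 5) − 0 = 0, and there is no ∂_3, so H_2 ≅ 0.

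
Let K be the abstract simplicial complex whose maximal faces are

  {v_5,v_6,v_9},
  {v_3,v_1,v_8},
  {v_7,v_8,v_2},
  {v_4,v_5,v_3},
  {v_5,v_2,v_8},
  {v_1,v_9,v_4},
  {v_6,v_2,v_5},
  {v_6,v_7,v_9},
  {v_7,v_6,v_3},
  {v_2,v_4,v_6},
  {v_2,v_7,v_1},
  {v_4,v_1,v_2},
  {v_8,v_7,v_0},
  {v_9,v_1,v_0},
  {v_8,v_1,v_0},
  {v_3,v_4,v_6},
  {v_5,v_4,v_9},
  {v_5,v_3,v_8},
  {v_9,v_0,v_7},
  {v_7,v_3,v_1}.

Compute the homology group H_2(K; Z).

H_2 ≅ 0.

We work with the vertex ordering v_0 < v_1 < v_2 < v_3 < v_4 < v_5 < v_6 < v_7 < v_8 < v_9. The simplices of K, each written with vertices in increasing order, are:

  0-simplices (10): [v_0], [v_1], [v_2], [v_3], [v_4], [v_5], [v_6], [v_7], [v_8], [v_9]
  1-simplices (30): (30 of them)
  2-simplices (20): (20 of them)

giving chain groups C_0 ≅ Z^10, C_1 ≅ Z^30, C_2 ≅ Z^20.

∂_1: C_1 → C_0 sends each edge [p,q] (with p < q) to q − p. For instance
  ∂[v_1,v_3] = [v_3] − [v_1].
As a 10×30 matrix over Z this has rank 9, with invariant factors (1,1,1,1,1,1,1,1,1).

∂_2: C_2 → C_1 acts by ∂[p,q,r] = [q,r] − [p,r] + [p,q]. For instance
  ∂[v_3,v_5,v_8] = [v_5,v_8] − [v_3,v_8] + [v_3,v_5],
  ∂[v_2,v_5,v_8] = [v_5,v_8] − [v_2,v_8] + [v_2,v_5].
The 30×20 boundary matrix has rank 20 and Smith normal form diag(1,1,1,1,1,1,1,1,1,1,1,1,1,1,1,1,1,1,1,2).

From H_k ≅ ker(∂_k) / im(∂_{k+1}) we obtain:

  H_2: rank ker ∂_2 − rank ∂_3 = (20 − 20) − 0 = 0, and there is no ∂_3, so H_2 = 0.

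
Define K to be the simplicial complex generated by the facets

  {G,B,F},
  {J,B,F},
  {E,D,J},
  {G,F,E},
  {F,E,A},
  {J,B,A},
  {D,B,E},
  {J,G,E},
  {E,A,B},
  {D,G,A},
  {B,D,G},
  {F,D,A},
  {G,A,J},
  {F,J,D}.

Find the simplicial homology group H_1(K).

We work with the vertex ordering A < B < D < E < F < G < J. The simplices of K, each written with vertices in increasing order, are:

  0-simplices (7): A, B, D, E, F, G, J
  1-simplices (21): AB, AD, AE, AF, AG, AJ, BD, BE, BF, BG, BJ, DE, DF, DG, DJ, EF, EG, EJ, FG, FJ, GJ
  2-simplices (14): ABE, ABJ, ADF, ADG, AEF, AGJ, BDE, BDG, BFG, BFJ, DEJ, DFJ, EFG, EGJ

so the chain groups are C_0 ≅ Z^7, C_1 ≅ Z^21, C_2 ≅ Z^14.

∂_1: C_1 → C_0 maps an edge to its endpoints' difference, ∂[p,q] = q − p. For instance
  ∂AF = F − A.
The 7×21 boundary matrix has rank 6 and Smith normal form diag(1,1,1,1,1,1).

The boundary map ∂_2: C_2 → C_1 maps a triangle to the signed sum of its edges. For instance
  ∂DFJ = FJ − DJ + DF,
  ∂ADG = DG − AG + AD.
The 21×14 boundary matrix has rank 13 and Smith normal form diag(1,1,1,1,1,1,1,1,1,1,1,1,1).

Reading off H_k = ker ∂_k / im ∂_{k+1}:

  H_1: rank ker ∂_1 − rank ∂_2 = (21 − 6) − 13 = 2, and the invariant factors of ∂_2 are all 1, so H_1 = Z^2.

H_1 = Z^2.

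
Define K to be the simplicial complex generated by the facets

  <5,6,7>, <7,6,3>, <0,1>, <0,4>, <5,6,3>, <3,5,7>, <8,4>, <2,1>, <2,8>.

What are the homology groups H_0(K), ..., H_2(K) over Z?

We work with the vertex ordering 0 < 1 < 2 < 3 < 4 < 5 < 6 < 7 < 8. The simplices of K, each written with vertices in increasing order, are:

  0-simplices (9): [0], [1], [2], [3], [4], [5], [6], [7], [8]
  1-simplices (11): [0,1], [0,4], [1,2], [2,8], [3,5], [3,6], [3,7], [4,8], [5,6], [5,7], [6,7]
  2-simplices (4): [3,5,6], [3,5,7], [3,6,7], [5,6,7]

giving chain groups C_0 ≅ Z^9, C_1 ≅ Z^11, C_2 ≅ Z^4.

The boundary map ∂_1: C_1 → C_0 maps an edge to its endpoints' difference, ∂[p,q] = q − p. For instance
  ∂[2,8] = [8] − [2].
This gives a 9×11 integer matrix of rank 7; reducing to Smith normal form yields diagonal entries (1,1,1,1,1,1,1).

The boundary map ∂_2: C_2 → C_1 acts by ∂[p,q,r] = [q,r] − [p,r] + [p,q]. For instance
  ∂[3,5,7] = [5,7] − [3,7] + [3,5],
  ∂[5,6,7] = [6,7] − [5,7] + [5,6].
The resulting 11×4 matrix has rank 3, and its Smith normal form has invariant factors (1,1,1).

Reading off H_k = ker ∂_k / im ∂_{k+1}:

  H_0: rank C_0 − rank ∂_1 = 9 − 7 = 2, and the invariant factors of ∂_1 are all 1, so H_0 = Z^2.
  H_1: rank ker ∂_1 − rank ∂_2 = (11 − 7) − 3 = 1, and the invariant factors of ∂_2 are all 1, so H_1 = Z.
  H_2: rank ker ∂_2 − rank ∂_3 = (4 − 3) − 0 = 1, and there is no ∂_3, so H_2 = Z.

H_0 ≅ Z^2,  H_1 ≅ Z,  H_2 ≅ Z.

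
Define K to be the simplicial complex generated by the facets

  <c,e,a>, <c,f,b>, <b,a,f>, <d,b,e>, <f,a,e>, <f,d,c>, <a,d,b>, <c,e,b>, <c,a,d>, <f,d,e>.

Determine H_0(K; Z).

Take the total order a < b < c < d < e < f on the vertex set. Then K (dimension 2) consists of the simplices:

  0-simplices (6): a, b, c, d, e, f
  1-simplices (15): ab, ac, ad, ae, af, bc, bd, be, bf, cd, ce, cf, de, df, ef
  2-simplices (10): abd, abf, acd, ace, aef, bce, bcf, bde, cdf, def

giving chain groups C_0 ≅ Z^6, C_1 ≅ Z^15, C_2 ≅ Z^10.

∂_1: C_1 → C_0 is given by ∂[p,q] = [q] − [p].
The resulting 6×15 matrix has rank 5, and its Smith normal form has invariant factors (1,1,1,1,1).

∂_2: C_2 → C_1 acts by ∂[p,q,r] = [q,r] − [p,r] + [p,q]. For instance
  ∂def = ef − df + de,
  ∂ace = ce − ae + ac.
This gives a 15×10 integer matrix of rank 10; reducing to Smith normal form yields diagonal entries (1,1,1,1,1,1,1,1,1,2).

From H_k ≅ ker(∂_k) / im(∂_{k+1}) we obtain:

  H_0: rank C_0 − rank ∂_1 = 6 − 5 = 1, and the invariant factors of ∂_1 are all 1, so H_0 = Z.

(K is a triangulation of the real projective plane RP^2.)

H_0 ≅ Z.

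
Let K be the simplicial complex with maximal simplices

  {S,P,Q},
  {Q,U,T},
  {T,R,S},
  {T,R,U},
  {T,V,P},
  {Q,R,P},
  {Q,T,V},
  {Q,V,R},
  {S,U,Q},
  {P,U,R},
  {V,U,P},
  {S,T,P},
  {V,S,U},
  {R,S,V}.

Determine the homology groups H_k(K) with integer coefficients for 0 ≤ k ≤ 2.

We work with the vertex ordering P < Q < R < S < T < U < V. The simplices of K, each written with vertices in increasing order, are:

  0-simplices (7): P, Q, R, S, T, U, V
  1-simplices (21): PQ, PR, PS, PT, PU, PV, QR, QS, QT, QU, QV, RS, RT, RU, RV, ST, SU, SV, TU, TV, UV
  2-simplices (14): PQR, PQS, PRU, PST, PTV, PUV, QRV, QSU, QTU, QTV, RST, RSV, RTU, SUV

so the chain groups are C_0 ≅ Z^7, C_1 ≅ Z^21, C_2 ≅ Z^14.

∂_1: C_1 → C_0 is given by ∂[p,q] = [q] − [p].
This gives a 7×21 integer matrix of rank 6; reducing to Smith normal form yields diagonal entries (1,1,1,1,1,1).

Boundary ∂_2: C_2 → C_1 sends each 2-simplex [p,q,r] to [q,r] − [p,r] + [p,q]. For instance
  ∂PRU = RU − PU + PR,
  ∂RTU = TU − RU + RT.
This gives a 21×14 integer matrix of rank 13; reducing to Smith normal form yields diagonal entries (1,1,1,1,1,1,1,1,1,1,1,1,1).

Now H_k = ker ∂_k / im ∂_{k+1}, so:

  H_0: rank C_0 − rank ∂_1 = 7 − 6 = 1, and the invariant factors of ∂_1 are all 1, so H_0 ≅ Z.
  H_1: rank ker ∂_1 − rank ∂_2 = (21 − 6) − 13 = 2, and the invariant factors of ∂_2 are all 1, so H_1 ≅ Z^2.
  H_2: rank ker ∂_2 − rank ∂_3 = (14 − 13) − 0 = 1, and there is no ∂_3, so H_2 ≅ Z.

As a check, the Euler characteristic is 7 − 21 + 14 = 0, which agrees with 1 − 2 + 1 = 0.

H_0 = Z,  H_1 = Z^2,  H_2 = Z.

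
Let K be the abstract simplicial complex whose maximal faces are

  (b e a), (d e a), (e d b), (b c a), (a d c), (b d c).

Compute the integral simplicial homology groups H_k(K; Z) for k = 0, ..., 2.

H_0 = Z,  H_1 = 0,  H_2 = Z.

We work with the vertex ordering a < b < c < d < e. The simplices of K, each written with vertices in increasing order, are:

  0-simplices (5): a, b, c, d, e
  1-simplices (9): ab, ac, ad, ae, bc, bd, be, cd, de
  2-simplices (6): abc, abe, acd, ade, bcd, bde

Hence C_0 ≅ Z^5, C_1 ≅ Z^9, C_2 ≅ Z^6.

The boundary map ∂_1: C_1 → C_0 sends each edge [p,q] (with p < q) to q − p. For instance
  ∂be = e − b.
The resulting 5×9 matrix has rank 4, and its Smith normal form has invariant factors (1,1,1,1).

∂_2: C_2 → C_1 acts by ∂[p,q,r] = [q,r] − [p,r] + [p,q]. For instance
  ∂acd = cd − ad + ac,
  ∂ade = de − ae + ad.
The 9×6 boundary matrix has rank 5 and Smith normal form diag(1,1,1,1,1).

Now H_k = ker ∂_k / im ∂_{k+1}, so:

  H_0: rank C_0 − rank ∂_1 = 5 − 4 = 1, and the invariant factors of ∂_1 are all 1, so H_0 = Z.
  H_1: rank ker ∂_1 − rank ∂_2 = (9 − 4) − 5 = 0, and the invariant factors of ∂_2 are all 1, so H_1 = 0.
  H_2: rank ker ∂_2 − rank ∂_3 = (6 − 5) − 0 = 1, and there is no ∂_3, so H_2 = Z.

As a check, the Euler characteristic is 5 − 9 + 6 = 2, which agrees with 1 − 0 + 1 = 2.
(K is a triangulation of the 2-sphere S^2.)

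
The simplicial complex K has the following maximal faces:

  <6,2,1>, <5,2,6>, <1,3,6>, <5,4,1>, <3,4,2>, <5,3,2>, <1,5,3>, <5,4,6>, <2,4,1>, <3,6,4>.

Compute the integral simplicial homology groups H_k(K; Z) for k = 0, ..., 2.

H_0 = Z,  H_1 = Z/2,  H_2 = 0.

Fix the vertex order 1 < 2 < 3 < 4 < 5 < 6 and write every simplex with vertices in increasing order. Then dim K = 2 and the simplices of K are:

  0-simplices (6): [1], [2], [3], [4], [5], [6]
  1-simplices (15): [1,2], [1,3], [1,4], [1,5], [1,6], [2,3], [2,4], [2,5], [2,6], [3,4], [3,5], [3,6], [4,5], [4,6], [5,6]
  2-simplices (10): [1,2,4], [1,2,6], [1,3,5], [1,3,6], [1,4,5], [2,3,4], [2,3,5], [2,5,6], [3,4,6], [4,5,6]

giving chain groups C_0 ≅ Z^6, C_1 ≅ Z^15, C_2 ≅ Z^10.

Boundary ∂_1: C_1 → C_0 sends each edge [p,q] (with p < q) to q − p. For instance
  ∂[3,4] = [4] − [3].
As a 6×15 matrix over Z this has rank 5, with invariant factors (1,1,1,1,1).

The boundary map ∂_2: C_2 → C_1 acts by ∂[p,q,r] = [q,r] − [p,r] + [p,q]. For instance
  ∂[2,5,6] = [5,6] − [2,6] + [2,5],
  ∂[3,4,6] = [4,6] − [3,6] + [3,4].
The resulting 15×10 matrix has rank 10, and its Smith normal form has invariant factors (1,1,1,1,1,1,1,1,1,2).

Computing H_k = (kernel of ∂_k) / (image of ∂_{k+1}):

  H_0: rank C_0 − rank ∂_1 = 6 − 5 = 1, and the invariant factors of ∂_1 are all 1, so H_0 = Z.
  H_1: rank ker ∂_1 − rank ∂_2 = (15 − 5) − 10 = 0, and ∂_2 has invariant factor 2 > 1, so H_1 = Z/2.
  H_2: rank ker ∂_2 − rank ∂_3 = (10 − 10) − 0 = 0, and there is no ∂_3, so H_2 = 0.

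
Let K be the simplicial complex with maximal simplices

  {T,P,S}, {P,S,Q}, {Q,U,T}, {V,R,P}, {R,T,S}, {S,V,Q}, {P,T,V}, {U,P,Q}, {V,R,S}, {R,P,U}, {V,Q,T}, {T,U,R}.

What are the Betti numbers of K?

b_0 = 1, b_1 = 0, b_2 = 0.

Fix the vertex order P < Q < R < S < T < U < V and write every simplex with vertices in increasing order. Then dim K = 2 and the simplices of K are:

  0-simplices (7): P, Q, R, S, T, U, V
  1-simplices (18): PQ, PR, PS, PT, PU, PV, QS, QT, QU, QV, RS, RT, RU, RV, ST, SV, TU, TV
  2-simplices (12): PQS, PQU, PRU, PRV, PST, PTV, QSV, QTU, QTV, RST, RSV, RTU

giving chain groups C_0 ≅ Z^7, C_1 ≅ Z^18, C_2 ≅ Z^12.

The boundary map ∂_1: C_1 → C_0 maps an edge to its endpoints' difference, ∂[p,q] = q − p.
As a 7×18 matrix over Z this has rank 6, with invariant factors (1,1,1,1,1,1).

The boundary map ∂_2: C_2 → C_1 sends each 2-simplex [p,q,r] to [q,r] − [p,r] + [p,q]. For instance
  ∂PRU = RU − PU + PR,
  ∂QSV = SV − QV + QS.
This gives a 18×12 integer matrix of rank 12; reducing to Smith normal form yields diagonal entries (1,1,1,1,1,1,1,1,1,1,1,2).

Computing H_k = (kernel of ∂_k) / (image of ∂_{k+1}):

  H_0: rank C_0 − rank ∂_1 = 7 − 6 = 1, and the invariant factors of ∂_1 are all 1, so H_0 = Z.
  H_1: rank ker ∂_1 − rank ∂_2 = (18 − 6) − 12 = 0, and ∂_2 has invariant factor 2 > 1, so H_1 = Z/2.
  H_2: rank ker ∂_2 − rank ∂_3 = (12 − 12) − 0 = 0, and there is no ∂_3, so H_2 = 0.

As a check, the Euler characteristic is 7 − 18 + 12 = 1, which agrees with 1 − 0 + 0 = 1.

Hence the Betti numbers are b_0 = 1, b_1 = 0, b_2 = 0.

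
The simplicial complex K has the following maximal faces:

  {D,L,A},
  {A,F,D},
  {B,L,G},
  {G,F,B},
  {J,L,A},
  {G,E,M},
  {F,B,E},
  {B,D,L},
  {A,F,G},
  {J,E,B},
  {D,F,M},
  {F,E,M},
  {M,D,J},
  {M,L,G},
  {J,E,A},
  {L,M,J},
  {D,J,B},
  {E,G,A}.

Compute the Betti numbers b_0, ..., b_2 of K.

We work with the vertex ordering A < B < D < E < F < G < J < L < M. The simplices of K, each written with vertices in increasing order, are:

  0-simplices (9): A, B, D, E, F, G, J, L, M
  1-simplices (27): AD, AE, AF, AG, AJ, AL, BD, BE, BF, BG, BJ, BL, DF, DJ, DL, DM, EF, EG, EJ, EM, FG, FM, GL, GM, JL, JM, LM
  2-simplices (18): ADF, ADL, AEG, AEJ, AFG, AJL, BDJ, BDL, BEF, BEJ, BFG, BGL, DFM, DJM, EFM, EGM, GLM, JLM

giving chain groups C_0 ≅ Z^9, C_1 ≅ Z^27, C_2 ≅ Z^18.

∂_1: C_1 → C_0 maps an edge to its endpoints' difference, ∂[p,q] = q − p.
The 9×27 boundary matrix has rank 8 and Smith normal form diag(1,1,1,1,1,1,1,1).

Boundary ∂_2: C_2 → C_1 acts by ∂[p,q,r] = [q,r] − [p,r] + [p,q]. For instance
  ∂EFM = FM − EM + EF,
  ∂BDJ = DJ − BJ + BD.
The resulting 27×18 matrix has rank 18, and its Smith normal form has invariant factors (1,1,1,1,1,1,1,1,1,1,1,1,1,1,1,1,1,2).

Reading off H_k = ker ∂_k / im ∂_{k+1}:

  H_0: rank C_0 − rank ∂_1 = 9 − 8 = 1, and the invariant factors of ∂_1 are all 1, so H_0 ≅ Z.
  H_1: rank ker ∂_1 − rank ∂_2 = (27 − 8) − 18 = 1, and ∂_2 has invariant factor 2 > 1, so H_1 ≅ Z ⊕ Z/2Z.
  H_2: rank ker ∂_2 − rank ∂_3 = (18 − 18) − 0 = 0, and there is no ∂_3, so H_2 ≅ 0.

As a check, the Euler characteristic is 9 − 27 + 18 = 0, which agrees with 1 − 1 + 0 = 0.
(K is a triangulation of the Klein bottle.)

Hence the Betti numbers are b_0 = 1, b_1 = 1, b_2 = 0.

b_0 = 1, b_1 = 1, b_2 = 0.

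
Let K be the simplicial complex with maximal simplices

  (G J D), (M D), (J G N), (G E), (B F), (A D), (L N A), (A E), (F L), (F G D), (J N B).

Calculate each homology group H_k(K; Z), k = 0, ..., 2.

Order the vertices as A < B < D < E < F < G < J < L < M < N. Listing each simplex with vertices in this order, K has dimension 2 with simplices:

  0-simplices (10): A, B, D, E, F, G, J, L, M, N
  1-simplices (18): AD, AE, AL, AN, BF, BJ, BN, DF, DG, DJ, DM, EG, FG, FL, GJ, GN, JN, LN
  2-simplices (5): ALN, BJN, DFG, DGJ, GJN

giving chain groups C_0 ≅ Z^10, C_1 ≅ Z^18, C_2 ≅ Z^5.

Boundary ∂_1: C_1 → C_0 sends each edge [p,q] (with p < q) to q − p. For instance
  ∂DG = G − D.
This gives a 10×18 integer matrix of rank 9; reducing to Smith normal form yields diagonal entries (1,1,1,1,1,1,1,1,1).

∂_2: C_2 → C_1 acts by ∂[p,q,r] = [q,r] − [p,r] + [p,q]. For instance
  ∂DFG = FG − DG + DF,
  ∂GJN = JN − GN + GJ.
The resulting 18×5 matrix has rank 5, and its Smith normal form has invariant factors (1,1,1,1,1).

Computing H_k = (kernel of ∂_k) / (image of ∂_{k+1}):

  H_0: rank C_0 − rank ∂_1 = 10 − 9 = 1, and the invariant factors of ∂_1 are all 1, so H_0 ≅ Z.
  H_1: rank ker ∂_1 − rank ∂_2 = (18 − 9) − 5 = 4, and the invariant factors of ∂_2 are all 1, so H_1 ≅ Z^4.
  H_2: rank ker ∂_2 − rank ∂_3 = (5 − 5) − 0 = 0, and there is no ∂_3, so H_2 ≅ 0.

H_0 = Z,  H_1 = Z^4,  H_2 = 0.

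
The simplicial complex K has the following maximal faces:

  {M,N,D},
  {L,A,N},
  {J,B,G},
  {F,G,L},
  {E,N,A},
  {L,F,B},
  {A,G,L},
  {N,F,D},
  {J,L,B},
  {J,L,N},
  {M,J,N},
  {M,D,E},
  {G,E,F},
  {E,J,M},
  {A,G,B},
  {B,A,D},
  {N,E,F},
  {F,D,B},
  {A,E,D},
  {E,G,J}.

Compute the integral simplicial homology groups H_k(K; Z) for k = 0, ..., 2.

We work with the vertex ordering A < B < D < E < F < G < J < L < M < N. The simplices of K, each written with vertices in increasing order, are:

  0-simplices (10): A, B, D, E, F, G, J, L, M, N
  1-simplices (30): AB, AD, AE, AG, AL, AN, BD, BF, BG, BJ, BL, DE, DF, DM, DN, EF, EG, EJ, EM, EN, FG, FL, FN, GJ, GL, JL, JM, JN, LN, MN
  2-simplices (20): ABD, ABG, ADE, AEN, AGL, ALN, BDF, BFL, BGJ, BJL, DEM, DFN, DMN, EFG, EFN, EGJ, EJM, FGL, JLN, JMN

so the chain groups are C_0 ≅ Z^10, C_1 ≅ Z^30, C_2 ≅ Z^20.

∂_1: C_1 → C_0 maps an edge to its endpoints' difference, ∂[p,q] = q − p. For instance
  ∂DN = N − D.
The resulting 10×30 matrix has rank 9, and its Smith normal form has invariant factors (1,1,1,1,1,1,1,1,1).

The boundary map ∂_2: C_2 → C_1 maps a triangle to the signed sum of its edges. For instance
  ∂ALN = LN − AN + AL,
  ∂BJL = JL − BL + BJ.
This gives a 30×20 integer matrix of rank 20; reducing to Smith normal form yields diagonal entries (1,1,1,1,1,1,1,1,1,1,1,1,1,1,1,1,1,1,1,2).

Computing H_k = (kernel of ∂_k) / (image of ∂_{k+1}):

  H_0: rank C_0 − rank ∂_1 = 10 − 9 = 1, and the invariant factors of ∂_1 are all 1, so H_0 = Z.
  H_1: rank ker ∂_1 − rank ∂_2 = (30 − 9) − 20 = 1, and ∂_2 has invariant factor 2 > 1, so H_1 = Z ⊕ Z/2Z.
  H_2: rank ker ∂_2 − rank ∂_3 = (20 − 20) − 0 = 0, and there is no ∂_3, so H_2 = 0.

As a check, the Euler characteristic is 10 − 30 + 20 = 0, which agrees with 1 − 1 + 0 = 0.

H_0 = Z,  H_1 = Z ⊕ Z/2Z,  H_2 = 0.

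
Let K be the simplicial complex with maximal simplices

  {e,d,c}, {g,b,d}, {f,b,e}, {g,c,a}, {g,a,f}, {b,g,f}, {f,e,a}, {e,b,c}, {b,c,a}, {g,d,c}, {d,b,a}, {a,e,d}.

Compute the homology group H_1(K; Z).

Order the vertices as a < b < c < d < e < f < g. Listing each simplex with vertices in this order, K has dimension 2 with simplices:

  0-simplices (7): a, b, c, d, e, f, g
  1-simplices (18): ab, ac, ad, ae, af, ag, bc, bd, be, bf, bg, cd, ce, cg, de, dg, ef, fg
  2-simplices (12): abc, abd, acg, ade, aef, afg, bce, bdg, bef, bfg, cde, cdg

giving chain groups C_0 ≅ Z^7, C_1 ≅ Z^18, C_2 ≅ Z^12.

The boundary map ∂_1: C_1 → C_0 maps an edge to its endpoints' difference, ∂[p,q] = q − p. For instance
  ∂ad = d − a.
This gives a 7×18 integer matrix of rank 6; reducing to Smith normal form yields diagonal entries (1,1,1,1,1,1).

∂_2: C_2 → C_1 acts by ∂[p,q,r] = [q,r] − [p,r] + [p,q]. For instance
  ∂abc = bc − ac + ab,
  ∂bef = ef − bf + be.
The resulting 18×12 matrix has rank 12, and its Smith normal form has invariant factors (1,1,1,1,1,1,1,1,1,1,1,2).

Now H_k = ker ∂_k / im ∂_{k+1}, so:

  H_1: rank ker ∂_1 − rank ∂_2 = (18 − 6) − 12 = 0, and ∂_2 has invariant factor 2 > 1, so H_1 = Z/2.

H_1 = Z/2.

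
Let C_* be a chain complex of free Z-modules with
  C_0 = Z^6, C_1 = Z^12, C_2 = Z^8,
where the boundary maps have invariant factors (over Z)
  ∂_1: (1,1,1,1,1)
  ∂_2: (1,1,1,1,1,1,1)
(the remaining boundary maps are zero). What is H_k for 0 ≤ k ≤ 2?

H_0: b_0 = 6 − 0 − 5 = 1; torsion from ∂_1 factors > 1: none. So H_0 ≅ Z.
H_1: b_1 = 12 − 5 − 7 = 0; torsion from ∂_2 factors > 1: none. So H_1 ≅ 0.
H_2: b_2 = 8 − 7 − 0 = 1; torsion from ∂_3 factors > 1: none. So H_2 ≅ Z.

H_0 ≅ Z,  H_1 = 0,  H_2 ≅ Z.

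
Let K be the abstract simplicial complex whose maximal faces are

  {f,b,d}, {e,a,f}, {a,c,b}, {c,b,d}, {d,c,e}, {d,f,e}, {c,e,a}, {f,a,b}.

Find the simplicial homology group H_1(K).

H_1 ≅ 0.

Order the vertices as a < b < c < d < e < f. Listing each simplex with vertices in this order, K has dimension 2 with simplices:

  0-simplices (6): a, b, c, d, e, f
  1-simplices (12): ab, ac, ae, af, bc, bd, bf, cd, ce, de, df, ef
  2-simplices (8): abc, abf, ace, aef, bcd, bdf, cde, def

giving chain groups C_0 ≅ Z^6, C_1 ≅ Z^12, C_2 ≅ Z^8.

Boundary ∂_1: C_1 → C_0 is given by ∂[p,q] = [q] − [p].
The resulting 6×12 matrix has rank 5, and its Smith normal form has invariant factors (1,1,1,1,1).

The boundary map ∂_2: C_2 → C_1 acts by ∂[p,q,r] = [q,r] − [p,r] + [p,q]. For instance
  ∂aef = ef − af + ae,
  ∂ace = ce − ae + ac.
The resulting 12×8 matrix has rank 7, and its Smith normal form has invariant factors (1,1,1,1,1,1,1).

Reading off H_k = ker ∂_k / im ∂_{k+1}:

  H_1: rank ker ∂_1 − rank ∂_2 = (12 − 5) − 7 = 0, and the invariant factors of ∂_2 are all 1, so H_1 ≅ 0.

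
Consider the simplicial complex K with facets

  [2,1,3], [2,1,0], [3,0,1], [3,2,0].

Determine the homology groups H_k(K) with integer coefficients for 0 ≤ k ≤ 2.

Fix the vertex order 0 < 1 < 2 < 3 and write every simplex with vertices in increasing order. Then dim K = 2 and the simplices of K are:

  0-simplices (4): [0], [1], [2], [3]
  1-simplices (6): [0,1], [0,2], [0,3], [1,2], [1,3], [2,3]
  2-simplices (4): [0,1,2], [0,1,3], [0,2,3], [1,2,3]

giving chain groups C_0 ≅ Z^4, C_1 ≅ Z^6, C_2 ≅ Z^4.

The boundary map ∂_1: C_1 → C_0 is given by ∂[p,q] = [q] − [p]. For instance
  ∂[2,3] = [3] − [2].
This gives a 4×6 integer matrix of rank 3; reducing to Smith normal form yields diagonal entries (1,1,1).

The boundary map ∂_2: C_2 → C_1 sends each 2-simplex [p,q,r] to [q,r] − [p,r] + [p,q]. For instance
  ∂[0,2,3] = [2,3] − [0,3] + [0,2],
  ∂[0,1,2] = [1,2] − [0,2] + [0,1].
The 6×4 boundary matrix has rank 3 and Smith normal form diag(1,1,1).

From H_k ≅ ker(∂_k) / im(∂_{k+1}) we obtain:

  H_0: rank C_0 − rank ∂_1 = 4 − 3 = 1, and the invariant factors of ∂_1 are all 1, so H_0 = Z.
  H_1: rank ker ∂_1 − rank ∂_2 = (6 − 3) − 3 = 0, and the invariant factors of ∂_2 are all 1, so H_1 = 0.
  H_2: rank ker ∂_2 − rank ∂_3 = (4 − 3) − 0 = 1, and there is no ∂_3, so H_2 = Z.

H_0 ≅ Z,  H_1 = 0,  H_2 ≅ Z.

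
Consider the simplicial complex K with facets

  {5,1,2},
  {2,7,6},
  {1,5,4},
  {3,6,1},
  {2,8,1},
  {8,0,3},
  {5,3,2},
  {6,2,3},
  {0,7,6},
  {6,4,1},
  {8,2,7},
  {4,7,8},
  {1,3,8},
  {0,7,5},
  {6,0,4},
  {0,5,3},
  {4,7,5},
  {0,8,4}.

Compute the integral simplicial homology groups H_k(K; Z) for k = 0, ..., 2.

Fix the vertex order 0 < 1 < 2 < 3 < 4 < 5 < 6 < 7 < 8 and write every simplex with vertices in increasing order. Then dim K = 2 and the simplices of K are:

  0-simplices (9): [0], [1], [2], [3], [4], [5], [6], [7], [8]
  1-simplices (27): (27 of them)
  2-simplices (18): [0,3,5], [0,3,8], [0,4,6], [0,4,8], [0,5,7], [0,6,7], [1,2,5], [1,2,8], [1,3,6], [1,3,8], [1,4,5], [1,4,6], [2,3,5], [2,3,6], [2,6,7], [2,7,8], [4,5,7], [4,7,8]

giving chain groups C_0 ≅ Z^9, C_1 ≅ Z^27, C_2 ≅ Z^18.

∂_1: C_1 → C_0 maps an edge to its endpoints' difference, ∂[p,q] = q − p.
This gives a 9×27 integer matrix of rank 8; reducing to Smith normal form yields diagonal entries (1,1,1,1,1,1,1,1).

Boundary ∂_2: C_2 → C_1 acts by ∂[p,q,r] = [q,r] − [p,r] + [p,q]. For instance
  ∂[4,7,8] = [7,8] − [4,8] + [4,7],
  ∂[1,3,6] = [3,6] − [1,6] + [1,3].
This gives a 27×18 integer matrix of rank 18; reducing to Smith normal form yields diagonal entries (1,1,1,1,1,1,1,1,1,1,1,1,1,1,1,1,1,2).

Reading off H_k = ker ∂_k / im ∂_{k+1}:

  H_0: rank C_0 − rank ∂_1 = 9 − 8 = 1, and the invariant factors of ∂_1 are all 1, so H_0 ≅ Z.
  H_1: rank ker ∂_1 − rank ∂_2 = (27 − 8) − 18 = 1, and ∂_2 has invariant factor 2 > 1, so H_1 ≅ Z ⊕ Z/2.
  H_2: rank ker ∂_2 − rank ∂_3 = (18 − 18) − 0 = 0, and there is no ∂_3, so H_2 ≅ 0.

As a check, the Euler characteristic is 9 − 27 + 18 = 0, which agrees with 1 − 1 + 0 = 0.

H_0 = Z,  H_1 = Z ⊕ Z/2,  H_2 = 0.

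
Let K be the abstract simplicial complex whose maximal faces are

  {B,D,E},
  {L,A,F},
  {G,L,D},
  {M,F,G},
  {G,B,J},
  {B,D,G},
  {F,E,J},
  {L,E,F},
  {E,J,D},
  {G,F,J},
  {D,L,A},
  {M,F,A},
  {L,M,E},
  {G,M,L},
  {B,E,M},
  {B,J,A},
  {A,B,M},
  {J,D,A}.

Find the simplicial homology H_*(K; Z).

K has 9 vertices, 27 edges, 18 triangles.
rank ∂_0 = 0, rank ∂_1 = 8 ⇒ b_0 = 9 − 0 − 8 = 1; all invariant factors of ∂_1 are 1 so no torsion. So H_0 = Z.
rank ∂_1 = 8, rank ∂_2 = 18 ⇒ b_1 = 27 − 8 − 18 = 1; ∂_2 has invariant factor(s) [2] giving torsion. So H_1 = Z × Z/2.
rank ∂_2 = 18, rank ∂_3 = 0 ⇒ b_2 = 18 − 18 − 0 = 0. So H_2 = 0.

H_0 = Z,  H_1 = Z × Z/2,  H_2 = 0.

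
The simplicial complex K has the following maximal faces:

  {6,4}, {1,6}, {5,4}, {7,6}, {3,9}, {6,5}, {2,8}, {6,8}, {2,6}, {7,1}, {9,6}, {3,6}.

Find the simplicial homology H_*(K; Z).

K has 9 vertices, 12 edges.
rank ∂_0 = 0, rank ∂_1 = 8 ⇒ b_0 = 9 − 0 − 8 = 1; all invariant factors of ∂_1 are 1 so no torsion. So H_0 ≅ Z.
rank ∂_1 = 8, rank ∂_2 = 0 ⇒ b_1 = 12 − 8 − 0 = 4. So H_1 ≅ Z^4.

H_0 = Z,  H_1 = Z^4.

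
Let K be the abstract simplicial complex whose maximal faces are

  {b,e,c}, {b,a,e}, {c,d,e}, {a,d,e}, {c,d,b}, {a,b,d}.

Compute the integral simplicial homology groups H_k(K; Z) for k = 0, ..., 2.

Take the total order a < b < c < d < e on the vertex set. Then K (dimension 2) consists of the simplices:

  0-simplices (5): a, b, c, d, e
  1-simplices (9): ab, ad, ae, bc, bd, be, cd, ce, de
  2-simplices (6): abd, abe, ade, bcd, bce, cde

Hence C_0 ≅ Z^5, C_1 ≅ Z^9, C_2 ≅ Z^6.

Boundary ∂_1: C_1 → C_0 sends each edge [p,q] (with p < q) to q − p. For instance
  ∂ae = e − a.
The 5×9 boundary matrix has rank 4 and Smith normal form diag(1,1,1,1).

∂_2: C_2 → C_1 maps a triangle to the signed sum of its edges. For instance
  ∂ade = de − ae + ad,
  ∂cde = de − ce + cd.
The 9×6 boundary matrix has rank 5 and Smith normal form diag(1,1,1,1,1).

Now H_k = ker ∂_k / im ∂_{k+1}, so:

  H_0: rank C_0 − rank ∂_1 = 5 − 4 = 1, and the invariant factors of ∂_1 are all 1, so H_0 = Z.
  H_1: rank ker ∂_1 − rank ∂_2 = (9 − 4) − 5 = 0, and the invariant factors of ∂_2 are all 1, so H_1 = 0.
  H_2: rank ker ∂_2 − rank ∂_3 = (6 − 5) − 0 = 1, and there is no ∂_3, so H_2 = Z.

(K is a triangulation of the 2-sphere S^2.)

H_0 = Z,  H_1 = 0,  H_2 = Z.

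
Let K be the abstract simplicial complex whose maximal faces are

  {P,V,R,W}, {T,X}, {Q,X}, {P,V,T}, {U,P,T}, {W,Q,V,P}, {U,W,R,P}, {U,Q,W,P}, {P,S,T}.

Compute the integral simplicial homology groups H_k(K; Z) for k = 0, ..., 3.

Fix the vertex order P < Q < R < S < T < U < V < W < X and write every simplex with vertices in increasing order. Then dim K = 3 and the simplices of K are:

  0-simplices (9): P, Q, R, S, T, U, V, W, X
  1-simplices (20): PQ, PR, PS, PT, PU, PV, PW, QU, QV, QW, QX, RU, RV, RW, ST, TU, TV, TX, UW, VW
  2-simplices (15): PQU, PQV, PQW, PRU, PRV, PRW, PST, PTU, PTV, PUW, PVW, QUW, QVW, RUW, RVW
  3-simplices (4): PQUW, PQVW, PRUW, PRVW

giving chain groups C_0 ≅ Z^9, C_1 ≅ Z^20, C_2 ≅ Z^15, C_3 ≅ Z^4.

The boundary map ∂_1: C_1 → C_0 maps an edge to its endpoints' difference, ∂[p,q] = q − p. For instance
  ∂PU = U − P.
As a 9×20 matrix over Z this has rank 8, with invariant factors (1,1,1,1,1,1,1,1).

The boundary map ∂_2: C_2 → C_1 maps a triangle to the signed sum of its edges. For instance
  ∂PQU = QU − PU + PQ,
  ∂PRU = RU − PU + PR.
This gives a 20×15 integer matrix of rank 11; reducing to Smith normal form yields diagonal entries (1,1,1,1,1,1,1,1,1,1,1).

∂_3: C_3 → C_2 sends each 3-simplex σ to the alternating sum Σ_i (−1)^i (σ with its i-th vertex removed). For instance
  ∂PRVW = RVW − PVW + PRW − PRV,
  ∂PQVW = QVW − PVW + PQW − PQV.
As a 15×4 matrix over Z this has rank 4, with invariant factors (1,1,1,1).

Reading off H_k = ker ∂_k / im ∂_{k+1}:

  H_0: rank C_0 − rank ∂_1 = 9 − 8 = 1, and the invariant factors of ∂_1 are all 1, so H_0 ≅ Z.
  H_1: rank ker ∂_1 − rank ∂_2 = (20 − 8) − 11 = 1, and the invariant factors of ∂_2 are all 1, so H_1 ≅ Z.
  H_2: rank ker ∂_2 − rank ∂_3 = (15 − 11) − 4 = 0, and the invariant factors of ∂_3 are all 1, so H_2 ≅ 0.
  H_3: rank ker ∂_3 − rank ∂_4 = (4 − 4) − 0 = 0, and there is no ∂_4, so H_3 ≅ 0.

H_0 = Z,  H_1 = Z,  H_2 = 0,  H_3 = 0.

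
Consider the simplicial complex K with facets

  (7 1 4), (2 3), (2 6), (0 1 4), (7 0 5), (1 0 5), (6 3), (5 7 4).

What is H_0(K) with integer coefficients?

H_0 ≅ Z^2.

Fix the vertex order 0 < 1 < 2 < 3 < 4 < 5 < 6 < 7 and write every simplex with vertices in increasing order. Then dim K = 2 and the simplices of K are:

  0-simplices (8): [0], [1], [2], [3], [4], [5], [6], [7]
  1-simplices (13): [0,1], [0,4], [0,5], [0,7], [1,4], [1,5], [1,7], [2,3], [2,6], [3,6], [4,5], [4,7], [5,7]
  2-simplices (5): [0,1,4], [0,1,5], [0,5,7], [1,4,7], [4,5,7]

so the chain groups are C_0 ≅ Z^8, C_1 ≅ Z^13, C_2 ≅ Z^5.

Boundary ∂_1: C_1 → C_0 sends each edge [p,q] (with p < q) to q − p. For instance
  ∂[0,5] = [5] − [0].
The 8×13 boundary matrix has rank 6 and Smith normal form diag(1,1,1,1,1,1).

The boundary map ∂_2: C_2 → C_1 acts by ∂[p,q,r] = [q,r] − [p,r] + [p,q]. For instance
  ∂[4,5,7] = [5,7] − [4,7] + [4,5],
  ∂[0,1,4] = [1,4] − [0,4] + [0,1].
The 13×5 boundary matrix has rank 5 and Smith normal form diag(1,1,1,1,1).

Computing H_k = (kernel of ∂_k) / (image of ∂_{k+1}):

  H_0: rank C_0 − rank ∂_1 = 8 − 6 = 2, and the invariant factors of ∂_1 are all 1, so H_0 ≅ Z^2.

(K is a triangulation of the disjoint union of the Möbius band and the circle S^1.)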